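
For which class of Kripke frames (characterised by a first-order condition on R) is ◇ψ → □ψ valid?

partial functionality: ∀x ∀y ∀z (Rxy ∧ Rxz → y = z)

This schema is the CD axiom.
It corresponds to partial functionality: ∀x ∀y ∀z (Rxy ∧ Rxz → y = z).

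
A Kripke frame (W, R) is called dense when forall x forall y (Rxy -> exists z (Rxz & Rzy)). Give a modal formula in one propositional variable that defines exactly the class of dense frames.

A defining formula is □□q → □q (the C4 axiom).
Suppose □□q→□q is valid. Take Rxy and set V(q)={w : xR²w}. Then □□q at x, so □q at x, so q at y, i.e. ∃z(Rxz∧Rzy).

□□q → □q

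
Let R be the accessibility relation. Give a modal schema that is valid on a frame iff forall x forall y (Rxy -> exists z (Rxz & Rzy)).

The condition is density. The C4 schema □□r → □r defines it.
Suppose □□r→□r is valid. Take Rxy and set V(r)={w : xR²w}. Then □□r at x, so □r at x, so r at y, i.e. ∃z(Rxz∧Rzy).

□□r → □r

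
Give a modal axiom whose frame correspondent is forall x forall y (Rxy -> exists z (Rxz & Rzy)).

The condition is density. The C4 schema □□ψ → □ψ defines it.
Suppose □□ψ→□ψ is valid. Take Rxy and set V(ψ)={w : xR²w}. Then □□ψ at x, so □ψ at x, so ψ at y, i.e. ∃z(Rxz∧Rzy).

□□ψ → □ψ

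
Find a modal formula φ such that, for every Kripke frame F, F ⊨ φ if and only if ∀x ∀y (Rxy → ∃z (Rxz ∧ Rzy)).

□□p → □p

The condition is density. The C4 schema □□p → □p defines it.
Suppose □□p→□p is valid. Take Rxy and set V(p)={w : xR²w}. Then □□p at x, so □p at x, so p at y, i.e. ∃z(Rxz∧Rzy).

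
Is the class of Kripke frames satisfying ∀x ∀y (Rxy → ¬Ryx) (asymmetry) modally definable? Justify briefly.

Any modally definable frame class is closed under surjective bounded morphisms.
The 5-cycle (worlds a,b,c,d,e with a→b→c→d→e→a) is asymmetric. Mapping every world to a single reflexive point • is a surjective bounded morphism, and the reflexive point is not asymmetric (R•• but asymmetry requires ¬R••).
Hence asymmetry is not modally definable.

Not modally definable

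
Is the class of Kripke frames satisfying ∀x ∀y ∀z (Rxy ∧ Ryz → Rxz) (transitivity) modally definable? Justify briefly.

Definable; □r → □□r defines it

This is a Sahlqvist condition; the 4 axiom □r → □□r defines it.
Suppose □r→□□r is valid. Take Rxy, Ryz and set V(r)={w : Rxw}. Then □r at x, so □□r at x, so □r at y, so r at z, i.e. Rxz.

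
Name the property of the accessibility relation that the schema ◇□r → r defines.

symmetry

This schema is equivalent to the B axiom r → □◇r.
Its frame correspondent is symmetry — ∀x ∀y (Rxy → Ryx).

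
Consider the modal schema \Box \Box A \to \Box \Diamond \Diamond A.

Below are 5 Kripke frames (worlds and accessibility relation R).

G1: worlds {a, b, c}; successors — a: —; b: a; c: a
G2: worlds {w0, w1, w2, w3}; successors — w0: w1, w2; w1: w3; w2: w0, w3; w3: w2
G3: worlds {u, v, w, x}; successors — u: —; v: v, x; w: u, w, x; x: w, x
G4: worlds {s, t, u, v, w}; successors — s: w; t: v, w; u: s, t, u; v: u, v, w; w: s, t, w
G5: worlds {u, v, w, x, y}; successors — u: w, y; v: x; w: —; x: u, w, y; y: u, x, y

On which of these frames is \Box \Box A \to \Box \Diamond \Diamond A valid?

This is the axiom for a generalized confluence (Geach) condition; its first-order frame correspondent is \forall x \forall z (xRz \to \exists w (x R^2 w \wedge z R^2 w)).
G1: fails — bRa but no w with bR²w and aR²w.
G2: fails — w0Rw1 but no w with w0R²w and w1R²w.
G3: fails — wRu but no t with wR²t and uR²t.
G4: ✓.
G5: fails — uRw but no t with uR²t and wR²t.

G4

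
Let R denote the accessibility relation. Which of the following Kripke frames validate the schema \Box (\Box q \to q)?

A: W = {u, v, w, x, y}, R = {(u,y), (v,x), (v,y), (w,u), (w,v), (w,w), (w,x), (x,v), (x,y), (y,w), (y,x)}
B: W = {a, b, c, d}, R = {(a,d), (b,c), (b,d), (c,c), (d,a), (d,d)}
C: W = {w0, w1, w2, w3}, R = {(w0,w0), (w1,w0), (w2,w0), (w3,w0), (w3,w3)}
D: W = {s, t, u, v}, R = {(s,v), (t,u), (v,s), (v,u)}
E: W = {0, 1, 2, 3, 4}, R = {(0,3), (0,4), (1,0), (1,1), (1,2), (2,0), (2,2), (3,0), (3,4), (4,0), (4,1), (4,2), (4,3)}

The schema corresponds to shift-reflexivity: \forall x \forall y (Rxy \to Ryy).
A: fails — Ryx but not Rxx.
B: fails — Rda but not Raa.
C: condition met.
D: fails — Rtu but not Ruu.
E: fails — R10 but not R00.

C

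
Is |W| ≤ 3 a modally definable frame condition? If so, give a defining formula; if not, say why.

Not modally definable

If a class were modally definable it would be closed under disjoint unions (Goldblatt–Thomason).
Any modal formula valid on each of 4 disjoint one-world frames is valid on their disjoint union (validity is preserved under disjoint unions). Each one-world frame has |W|=1≤3, but the union has |W|=4.
So no modal formula (or set of formulas) defines exactly the |W|≤3 frames.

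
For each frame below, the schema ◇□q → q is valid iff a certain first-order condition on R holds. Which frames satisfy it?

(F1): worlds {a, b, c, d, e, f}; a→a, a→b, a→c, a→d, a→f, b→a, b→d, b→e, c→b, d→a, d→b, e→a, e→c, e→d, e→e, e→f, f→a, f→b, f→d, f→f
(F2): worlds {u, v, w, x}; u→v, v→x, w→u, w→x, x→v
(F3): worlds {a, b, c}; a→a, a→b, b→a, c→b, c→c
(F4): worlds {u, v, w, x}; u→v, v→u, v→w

none

The schema corresponds to symmetry: ∀x ∀y (Rxy → Ryx).
(F1): fails — Rec but not Rce.
(F2): fails — Ruv but not Rvu.
(F3): fails — Rcb but not Rbc.
(F4): fails — Rvw but not Rwv.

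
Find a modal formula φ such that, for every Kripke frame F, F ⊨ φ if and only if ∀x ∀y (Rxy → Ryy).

This is shift-reflexivity; the standard corresponding axiom is T□: □(□s → s).

□(□s → s)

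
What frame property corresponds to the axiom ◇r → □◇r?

The Euclidean property

Suppose ◇r→□◇r is valid. Take Rxy, Rxz and set V(r)={y}. Then ◇r at x, so □◇r at x, so ◇r at z, so some w with Rzw has r; w=y, i.e. Rzy. By symmetry of the argument, Ryz.
Conversely, on a frame with the Euclidean property the schema holds at every world under every valuation.
So the correspondent is the Euclidean property.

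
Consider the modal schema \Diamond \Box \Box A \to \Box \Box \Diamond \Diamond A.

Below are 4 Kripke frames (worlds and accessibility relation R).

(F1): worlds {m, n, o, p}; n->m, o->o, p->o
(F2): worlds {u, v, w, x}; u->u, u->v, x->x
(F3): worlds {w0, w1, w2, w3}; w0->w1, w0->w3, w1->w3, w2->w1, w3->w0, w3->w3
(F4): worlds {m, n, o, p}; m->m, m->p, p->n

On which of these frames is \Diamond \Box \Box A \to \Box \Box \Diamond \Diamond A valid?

This is the axiom for a generalized confluence (Geach) condition; its first-order frame correspondent is \forall x \forall y \forall z ((xRy \wedge x R^2 z) \to \exists w (y R^2 w \wedge z R^2 w)).
(F1): ✓.
(F2): fails — uRu, uR²v but no t with uR²t and vR²t.
(F3): ✓.
(F4): fails — mRm, mR²n but no w with mR²w and nR²w.
Valid on: (F1), (F3).

(F1), (F3)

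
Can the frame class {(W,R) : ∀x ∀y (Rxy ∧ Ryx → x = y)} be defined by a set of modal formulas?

Modal frame validity is preserved under surjective bounded morphisms.
The 6-cycle (worlds a,b,c,d,e,f with a→b→c→d→e→f→a) is antisymmetric. Sending even-indexed worlds to • and odd-indexed worlds to ∘ is a surjective bounded morphism onto the two-world frame with •↔∘, which is not antisymmetric.
So the class is not modally definable.

No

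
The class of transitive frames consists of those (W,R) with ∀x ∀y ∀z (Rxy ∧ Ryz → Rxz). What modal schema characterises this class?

□ψ → □□ψ

The condition is transitivity. The 4 schema □ψ → □□ψ defines it.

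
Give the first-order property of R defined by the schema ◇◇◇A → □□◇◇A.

This is a Sahlqvist (Geach-type) schema ◇^3□^0A → □^2◇^2A.
Minimal-valuation argument: fix x; take any y with xR^3y and any z with xR^2z. Set V(A) to the set of worlds R-reachable from y in exactly 0 steps. Then □^0A holds at y, so the antecedent holds at x; validity forces ◇^2A at z, giving a w with zR^2w and yR^0w.
First-order correspondent: ∀x ∀y ∀z ((xR³y ∧ xR²z) → ∃w (y = w ∧ zR²w)).

∀x ∀y ∀z ((xR³y ∧ xR²z) → ∃w (y = w ∧ zR²w))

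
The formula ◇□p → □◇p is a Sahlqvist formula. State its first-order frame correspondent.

convergence

Suppose ◇□p→□◇p is valid. Take Rxy, Rxz and set V(p)={w : Ryw}. Then □p at y so ◇□p at x, so □◇p at x, so ◇p at z, giving w with Rzw and Ryw.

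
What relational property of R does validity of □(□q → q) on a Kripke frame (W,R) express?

Shift-reflexivity

Suppose □(□q→q) is valid. Take Rxy and set V(q)={w : Ryw}. Then at y, □q holds; since □(□q→q) at x, □q→q at y, so q at y, i.e. Ryy.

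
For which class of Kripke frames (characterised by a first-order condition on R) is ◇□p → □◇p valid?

Suppose ◇□p→□◇p is valid. Take Rxy, Rxz and set V(p)={w : Ryw}. Then □p at y so ◇□p at x, so □◇p at x, so ◇p at z, giving w with Rzw and Ryw.

convergence: ∀x ∀y ∀z (Rxy ∧ Rxz → ∃w (Ryw ∧ Rzw))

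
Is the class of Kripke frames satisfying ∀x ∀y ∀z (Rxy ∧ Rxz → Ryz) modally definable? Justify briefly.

Definable; ◇q → □◇q defines it

This is a Sahlqvist condition; the 5 axiom ◇q → □◇q defines it.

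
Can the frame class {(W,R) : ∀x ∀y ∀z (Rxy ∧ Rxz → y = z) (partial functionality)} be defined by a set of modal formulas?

Yes — defined by ◇p → □p

This is a Sahlqvist condition; the CD axiom ◇p → □p defines it.
Suppose ◇p→□p is valid. Take Rxy, Rxz and set V(p)={y}. Then ◇p at x, so □p at x, so p at z, i.e. z=y.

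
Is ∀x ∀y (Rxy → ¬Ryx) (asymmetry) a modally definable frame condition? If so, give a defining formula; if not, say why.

No — not modally definable

Modal frame validity is preserved under surjective bounded morphisms.
The 4-cycle (worlds s,t,u,v with s→t→u→v→s) is asymmetric. Mapping every world to a single reflexive point • is a surjective bounded morphism, and the reflexive point is not asymmetric (R•• but asymmetry requires ¬R••).
So the class is not modally definable.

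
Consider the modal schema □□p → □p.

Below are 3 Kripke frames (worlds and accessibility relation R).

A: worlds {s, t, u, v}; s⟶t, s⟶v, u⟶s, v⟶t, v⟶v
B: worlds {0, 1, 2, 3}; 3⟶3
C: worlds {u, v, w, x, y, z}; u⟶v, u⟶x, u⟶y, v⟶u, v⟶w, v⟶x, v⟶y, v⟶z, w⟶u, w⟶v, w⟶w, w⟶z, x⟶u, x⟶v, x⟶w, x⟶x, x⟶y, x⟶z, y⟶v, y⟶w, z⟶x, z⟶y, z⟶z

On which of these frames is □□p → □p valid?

B, C

Frame correspondent (Sahlqvist): ∀x ∀y (Rxy → ∃z (Rxz ∧ Rzy)) — i.e. density.
A: fails — Rus but no z with Ruz and Rzs.
B: holds.
C: holds.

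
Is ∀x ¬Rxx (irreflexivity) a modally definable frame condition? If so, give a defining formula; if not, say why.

No

If a class were modally definable it would be closed under surjective bounded morphisms (Goldblatt–Thomason).
The 5-cycle (worlds 0,1,2,3,4 with 0→1→2→3→4→0) is irreflexive, and the map sending every world to a single reflexive point • is a surjective bounded morphism (forth: every edge maps to (•,•); back: every world has a successor). So any modal formula valid on the 5-cycle is also valid on the reflexive point, which is not irreflexive.
Hence irreflexivity is not modally definable.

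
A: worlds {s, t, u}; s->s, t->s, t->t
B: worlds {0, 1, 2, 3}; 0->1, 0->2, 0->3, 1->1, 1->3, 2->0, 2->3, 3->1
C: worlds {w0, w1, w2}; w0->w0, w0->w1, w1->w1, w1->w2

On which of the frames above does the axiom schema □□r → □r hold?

A, C

This is the axiom for density; its first-order frame correspondent is ∀x ∀y (Rxy → ∃z (Rxz ∧ Rzy)).
A: satisfies the condition.
B: fails — R02 but no z with R0z and Rz2.
C: satisfies the condition.
Valid on: A, C.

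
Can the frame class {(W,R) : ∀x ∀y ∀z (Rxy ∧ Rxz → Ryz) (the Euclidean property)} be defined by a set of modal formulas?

Yes, by ◇q → □◇q

Yes: it is the Euclidean property, defined by the 5 schema ◇q → □◇q.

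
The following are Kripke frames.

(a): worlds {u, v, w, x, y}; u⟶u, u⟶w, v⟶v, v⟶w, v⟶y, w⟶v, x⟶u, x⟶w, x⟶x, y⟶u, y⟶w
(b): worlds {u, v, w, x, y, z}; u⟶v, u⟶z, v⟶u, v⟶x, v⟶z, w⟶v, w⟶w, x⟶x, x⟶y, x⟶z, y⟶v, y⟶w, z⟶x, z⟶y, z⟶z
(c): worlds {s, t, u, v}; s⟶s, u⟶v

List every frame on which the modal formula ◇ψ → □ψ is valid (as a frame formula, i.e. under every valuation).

(c)

Frame correspondent (Sahlqvist): ∀x ∀y ∀z (Rxy ∧ Rxz → y = z) — i.e. partial functionality.
(a): fails — u sees both u and w.
(b): fails — u sees both v and z.
(c): satisfies the condition.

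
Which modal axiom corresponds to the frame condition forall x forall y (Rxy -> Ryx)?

s → □◇s

The condition is symmetry. The B schema s → □◇s defines it.
Suppose s→□◇s is valid. Take Rxy and set V(s)={x}. Then s at x, so □◇s at x, so ◇s at y, so some z with Ryz has s; z=x, i.e. Ryx.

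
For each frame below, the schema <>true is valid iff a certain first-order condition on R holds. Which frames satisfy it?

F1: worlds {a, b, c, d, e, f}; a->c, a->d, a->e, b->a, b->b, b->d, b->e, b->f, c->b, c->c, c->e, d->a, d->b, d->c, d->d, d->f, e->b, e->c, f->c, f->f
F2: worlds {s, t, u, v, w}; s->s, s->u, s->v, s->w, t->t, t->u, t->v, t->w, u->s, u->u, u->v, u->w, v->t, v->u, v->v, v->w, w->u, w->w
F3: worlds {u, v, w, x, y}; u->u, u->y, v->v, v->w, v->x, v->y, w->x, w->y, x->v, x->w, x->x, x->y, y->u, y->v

This is the axiom for seriality; its first-order frame correspondent is forall x exists y Rxy.
F1: satisfies the condition.
F2: satisfies the condition.
F3: satisfies the condition.
Valid on: F1, F2, F3.

F1, F2, F3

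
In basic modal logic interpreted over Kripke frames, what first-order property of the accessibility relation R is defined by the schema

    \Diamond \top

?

◇⊤ holds at w iff w has a successor, so frame-validity of ◇⊤ is exactly seriality. Equivalently via □ψ → ◇ψ:
Suppose □ψ→◇ψ is valid. At any x set V(ψ)=W. Then □ψ at x, so ◇ψ at x, so x has a successor.
The converse is a direct semantic check.
So the correspondent is seriality.

seriality: \forall x \exists y Rxy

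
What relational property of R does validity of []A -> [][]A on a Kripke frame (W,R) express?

Suppose □A→□□A is valid. Take Rxy, Ryz and set V(A)={w : Rxw}. Then □A at x, so □□A at x, so □A at y, so A at z, i.e. Rxz.

transitivity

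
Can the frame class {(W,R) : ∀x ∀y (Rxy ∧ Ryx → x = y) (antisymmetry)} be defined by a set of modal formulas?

Any modally definable frame class is closed under surjective bounded morphisms.
The 6-cycle (worlds a,b,c,d,e,f with a→b→c→d→e→f→a) is antisymmetric. Sending even-indexed worlds to a and odd-indexed worlds to b is a surjective bounded morphism onto the two-world frame with a↔b, which is not antisymmetric.
So the class is not modally definable.

No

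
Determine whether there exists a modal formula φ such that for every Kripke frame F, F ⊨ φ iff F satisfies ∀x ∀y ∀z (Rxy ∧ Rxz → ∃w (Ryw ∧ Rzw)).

This is a Sahlqvist condition; the .2 axiom ◇□p → □◇p defines it.
Suppose ◇□p→□◇p is valid. Take Rxy, Rxz and set V(p)={w : Ryw}. Then □p at y so ◇□p at x, so □◇p at x, so ◇p at z, giving w with Rzw and Ryw.

Yes, by ◇□p → □◇p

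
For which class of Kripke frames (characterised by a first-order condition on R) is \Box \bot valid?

This is the Ver axiom.
Its frame correspondent is emptiness of R — \forall x \forall y \neg Rxy.

Emptiness of R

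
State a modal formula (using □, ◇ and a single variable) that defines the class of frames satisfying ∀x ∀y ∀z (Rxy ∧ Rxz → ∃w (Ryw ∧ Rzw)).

This is convergence; the standard corresponding axiom is .2: ◇□s → □◇s.

◇□s → □◇s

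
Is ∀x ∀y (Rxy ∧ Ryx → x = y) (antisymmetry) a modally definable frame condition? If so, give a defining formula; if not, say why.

If a class were modally definable it would be closed under surjective bounded morphisms (Goldblatt–Thomason).
The 6-cycle (worlds s,t,u,v,w,x with s→t→u→v→w→x→s) is antisymmetric. Sending even-indexed worlds to a and odd-indexed worlds to b is a surjective bounded morphism onto the two-world frame with a↔b, which is not antisymmetric.
Hence antisymmetry is not modally definable.

Not modally definable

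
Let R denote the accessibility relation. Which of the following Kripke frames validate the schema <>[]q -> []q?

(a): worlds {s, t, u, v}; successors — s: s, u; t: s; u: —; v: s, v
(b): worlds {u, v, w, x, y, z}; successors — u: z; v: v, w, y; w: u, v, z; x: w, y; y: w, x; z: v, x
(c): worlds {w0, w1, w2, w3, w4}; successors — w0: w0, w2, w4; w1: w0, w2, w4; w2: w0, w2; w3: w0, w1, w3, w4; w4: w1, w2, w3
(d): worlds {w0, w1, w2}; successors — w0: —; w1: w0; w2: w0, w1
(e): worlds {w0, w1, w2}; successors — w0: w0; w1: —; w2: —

(e)

This is the axiom for the Euclidean property; its first-order frame correspondent is forall x forall y forall z (Rxy & Rxz -> Ryz).
(a): fails — Rsu and Rsu but not Ruu.
(b): fails — Ruz and Ruz but not Rzz.
(c): fails — Rw0w4 and Rw0w4 but not Rw4w4.
(d): fails — Rw1w0 and Rw1w0 but not Rw0w0.
(e): condition met.
Valid on: (e).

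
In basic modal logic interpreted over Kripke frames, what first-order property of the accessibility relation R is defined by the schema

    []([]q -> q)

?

shift-reflexivity

Suppose □(□q→q) is valid. Take Rxy and set V(q)={w : Ryw}. Then at y, □q holds; since □(□q→q) at x, □q→q at y, so q at y, i.e. Ryy.
Conversely, on a frame with shift-reflexivity the schema holds at every world under every valuation.
So the correspondent is shift-reflexivity.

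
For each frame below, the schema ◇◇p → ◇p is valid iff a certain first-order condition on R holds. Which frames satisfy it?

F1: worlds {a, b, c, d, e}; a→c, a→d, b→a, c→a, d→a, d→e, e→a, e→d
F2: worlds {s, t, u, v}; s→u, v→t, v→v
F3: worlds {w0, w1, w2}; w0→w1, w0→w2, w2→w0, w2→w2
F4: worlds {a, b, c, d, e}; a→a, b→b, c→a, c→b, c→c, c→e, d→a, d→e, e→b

F2

The schema corresponds to transitivity: ∀x ∀y ∀z (Rxy ∧ Ryz → Rxz).
F1: fails — Rde and Red but not Rdd.
F2: condition met.
F3: fails — Rw2w0 and Rw0w1 but not Rw2w1.
F4: fails — Rde and Reb but not Rdb.
Valid on: F2.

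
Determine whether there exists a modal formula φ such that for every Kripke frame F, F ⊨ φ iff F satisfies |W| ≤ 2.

No

Any modally definable frame class is closed under disjoint unions.
Any modal formula valid on each of 3 disjoint one-world frames is valid on their disjoint union (validity is preserved under disjoint unions). Each one-world frame has |W|=1≤2, but the union has |W|=3.
So the class is not modally definable.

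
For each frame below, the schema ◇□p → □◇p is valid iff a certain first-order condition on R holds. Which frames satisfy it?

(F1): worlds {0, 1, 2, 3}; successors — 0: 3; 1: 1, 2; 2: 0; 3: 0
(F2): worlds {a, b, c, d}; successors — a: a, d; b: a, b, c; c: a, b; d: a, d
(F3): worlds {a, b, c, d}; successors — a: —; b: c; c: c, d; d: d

(F2), (F3)

This is the axiom for convergence; its first-order frame correspondent is ∀x ∀y ∀z (Rxy ∧ Rxz → ∃w (Ryw ∧ Rzw)).
(F1): fails — R12 and R11 but 2 and 1 have no common successor.
(F2): condition met.
(F3): condition met.
Valid on: (F2), (F3).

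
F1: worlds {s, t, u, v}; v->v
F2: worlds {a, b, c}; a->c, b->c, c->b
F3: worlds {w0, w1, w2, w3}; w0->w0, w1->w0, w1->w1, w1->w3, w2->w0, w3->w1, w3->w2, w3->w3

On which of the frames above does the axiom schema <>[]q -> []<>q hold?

F1, F2

The schema corresponds to convergence: forall x forall y forall z (Rxy & Rxz -> exists w (Ryw & Rzw)).
F1: condition met.
F2: condition met.
F3: fails — Rw1w0 and Rw1w3 but w0 and w3 have no common successor.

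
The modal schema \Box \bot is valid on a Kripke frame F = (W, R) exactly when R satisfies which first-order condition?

□⊥ is valid iff no world has any successor (otherwise □⊥ fails at any world with one).

emptiness of R: \forall x \forall y \neg Rxy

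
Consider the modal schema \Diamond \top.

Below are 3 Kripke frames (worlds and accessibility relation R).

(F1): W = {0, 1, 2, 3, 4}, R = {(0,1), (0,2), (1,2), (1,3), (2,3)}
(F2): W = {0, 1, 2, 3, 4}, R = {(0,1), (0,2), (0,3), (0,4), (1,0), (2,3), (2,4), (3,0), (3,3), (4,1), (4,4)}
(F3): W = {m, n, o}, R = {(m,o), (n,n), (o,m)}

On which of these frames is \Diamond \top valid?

(F2), (F3)

The schema corresponds to seriality: \forall x \exists y Rxy.
(F1): fails — world 3 has no successor.
(F2): holds.
(F3): holds.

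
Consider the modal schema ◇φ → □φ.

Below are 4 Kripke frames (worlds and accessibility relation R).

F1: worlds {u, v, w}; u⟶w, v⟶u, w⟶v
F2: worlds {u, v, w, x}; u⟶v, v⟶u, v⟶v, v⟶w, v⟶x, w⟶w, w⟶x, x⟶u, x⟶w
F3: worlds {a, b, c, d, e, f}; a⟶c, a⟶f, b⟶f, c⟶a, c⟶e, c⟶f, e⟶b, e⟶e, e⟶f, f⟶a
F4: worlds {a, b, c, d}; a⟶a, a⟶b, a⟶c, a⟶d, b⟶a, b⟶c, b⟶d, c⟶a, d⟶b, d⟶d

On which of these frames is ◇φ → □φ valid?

F1

Frame correspondent (Sahlqvist): ∀x ∀y ∀z (Rxy ∧ Rxz → y = z) — i.e. partial functionality.
F1: condition met.
F2: fails — v sees both u and v.
F3: fails — a sees both c and f.
F4: fails — a sees both a and b.
Valid on: F1.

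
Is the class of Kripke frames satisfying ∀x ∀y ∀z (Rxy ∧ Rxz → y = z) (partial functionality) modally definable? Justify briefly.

This is a Sahlqvist condition; the CD axiom ◇q → □q defines it.
Suppose ◇q→□q is valid. Take Rxy, Rxz and set V(q)={y}. Then ◇q at x, so □q at x, so q at z, i.e. z=y.

Definable; ◇q → □q defines it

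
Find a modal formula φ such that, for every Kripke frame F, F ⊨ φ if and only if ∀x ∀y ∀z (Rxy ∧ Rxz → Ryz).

◇s → □◇s

A defining formula is ◇s → □◇s (the 5 axiom).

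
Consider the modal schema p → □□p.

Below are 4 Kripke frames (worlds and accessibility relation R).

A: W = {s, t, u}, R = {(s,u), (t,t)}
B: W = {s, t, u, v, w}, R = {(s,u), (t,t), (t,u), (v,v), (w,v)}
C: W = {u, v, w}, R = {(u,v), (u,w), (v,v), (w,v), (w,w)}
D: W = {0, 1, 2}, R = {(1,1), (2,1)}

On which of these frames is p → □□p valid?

A

The schema corresponds to a generalized confluence (Geach) condition: ∀x ∀z (xR²z → ∃w (x = w ∧ z = w)).
A: condition met.
B: fails — tR²u but t ≠ u.
C: fails — uR²v but u ≠ v.
D: fails — 2R²1 but 2 ≠ 1.
Valid on: A.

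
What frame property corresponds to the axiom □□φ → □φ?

Density

Suppose □□φ→□φ is valid. Take Rxy and set V(φ)={w : xR²w}. Then □□φ at x, so □φ at x, so φ at y, i.e. ∃z(Rxz∧Rzy).
Conversely, on a frame with density the schema holds at every world under every valuation.
So the correspondent is density.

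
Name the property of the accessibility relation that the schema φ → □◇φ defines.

Suppose φ→□◇φ is valid. Take Rxy and set V(φ)={x}. Then φ at x, so □◇φ at x, so ◇φ at y, so some z with Ryz has φ; z=x, i.e. Ryx.

symmetry: ∀x ∀y (Rxy → Ryx)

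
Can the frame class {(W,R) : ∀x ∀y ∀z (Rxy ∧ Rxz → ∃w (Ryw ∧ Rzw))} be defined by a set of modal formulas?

Yes: it is convergence, defined by the .2 schema ◇□r → □◇r.

Definable; ◇□r → □◇r defines it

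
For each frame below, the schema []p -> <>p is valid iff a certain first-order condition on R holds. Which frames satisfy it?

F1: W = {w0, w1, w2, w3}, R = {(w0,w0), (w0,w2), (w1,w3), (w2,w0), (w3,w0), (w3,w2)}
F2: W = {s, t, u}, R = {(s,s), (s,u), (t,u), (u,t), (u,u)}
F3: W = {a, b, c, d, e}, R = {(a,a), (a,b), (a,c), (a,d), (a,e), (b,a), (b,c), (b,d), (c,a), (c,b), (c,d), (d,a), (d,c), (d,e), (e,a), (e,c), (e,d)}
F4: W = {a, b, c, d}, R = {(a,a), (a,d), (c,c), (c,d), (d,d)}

The schema corresponds to seriality: forall x exists y Rxy.
F1: condition met.
F2: condition met.
F3: condition met.
F4: fails — world b has no successor.
Valid on: F1, F2, F3.

F1, F2, F3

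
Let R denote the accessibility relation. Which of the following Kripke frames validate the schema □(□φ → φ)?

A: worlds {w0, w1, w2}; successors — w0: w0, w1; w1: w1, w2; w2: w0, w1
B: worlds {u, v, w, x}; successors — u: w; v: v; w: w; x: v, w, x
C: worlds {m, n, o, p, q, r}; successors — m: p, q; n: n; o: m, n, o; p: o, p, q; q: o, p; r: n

Frame correspondent (Sahlqvist): ∀x ∀y (Rxy → Ryy) — i.e. shift-reflexivity.
A: fails — Rw1w2 but not Rw2w2.
B: holds.
C: fails — Rom but not Rmm.
Valid on: B.

B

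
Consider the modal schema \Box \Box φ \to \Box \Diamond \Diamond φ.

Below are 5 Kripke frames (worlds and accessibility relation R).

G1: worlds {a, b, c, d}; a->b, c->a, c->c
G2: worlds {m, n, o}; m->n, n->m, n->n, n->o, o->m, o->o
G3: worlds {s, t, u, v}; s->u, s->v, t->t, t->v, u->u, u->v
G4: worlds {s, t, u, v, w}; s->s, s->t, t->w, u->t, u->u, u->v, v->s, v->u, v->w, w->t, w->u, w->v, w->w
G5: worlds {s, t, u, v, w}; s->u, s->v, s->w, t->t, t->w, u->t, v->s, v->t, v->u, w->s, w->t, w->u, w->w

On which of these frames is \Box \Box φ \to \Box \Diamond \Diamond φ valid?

G2, G4, G5

Frame correspondent (Sahlqvist): \forall x \forall z (xRz \to \exists w (x R^2 w \wedge z R^2 w)) — i.e. a generalized confluence (Geach) condition.
G1: fails — aRb but no w with aR²w and bR²w.
G2: ✓.
G3: fails — sRv but no w with sR²w and vR²w.
G4: ✓.
G5: ✓.
Valid on: G2, G4, G5.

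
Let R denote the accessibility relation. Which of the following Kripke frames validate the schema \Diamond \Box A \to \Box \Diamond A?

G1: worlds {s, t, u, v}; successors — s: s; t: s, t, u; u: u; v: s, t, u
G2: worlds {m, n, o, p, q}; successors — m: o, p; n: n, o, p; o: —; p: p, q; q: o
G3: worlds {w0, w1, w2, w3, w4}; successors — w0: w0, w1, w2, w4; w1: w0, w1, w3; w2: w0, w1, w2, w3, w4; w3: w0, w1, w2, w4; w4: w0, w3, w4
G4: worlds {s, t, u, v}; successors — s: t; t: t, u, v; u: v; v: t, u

G3

This is the axiom for convergence; its first-order frame correspondent is \forall x \forall y \forall z (Rxy \wedge Rxz \to \exists w (Ryw \wedge Rzw)).
G1: fails — Rts and Rtu but s and u have no common successor.
G2: fails — Rmo and Rmo but o and o have no common successor.
G3: satisfies the condition.
G4: fails — Rtv and Rtu but v and u have no common successor.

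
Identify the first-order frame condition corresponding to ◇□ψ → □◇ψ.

convergence: ∀x ∀y ∀z (Rxy ∧ Rxz → ∃w (Ryw ∧ Rzw))

Suppose ◇□ψ→□◇ψ is valid. Take Rxy, Rxz and set V(ψ)={w : Ryw}. Then □ψ at y so ◇□ψ at x, so □◇ψ at x, so ◇ψ at z, giving w with Rzw and Ryw.
The converse is a direct semantic check.
Frame condition: ∀x ∀y ∀z (Rxy ∧ Rxz → ∃w (Ryw ∧ Rzw)).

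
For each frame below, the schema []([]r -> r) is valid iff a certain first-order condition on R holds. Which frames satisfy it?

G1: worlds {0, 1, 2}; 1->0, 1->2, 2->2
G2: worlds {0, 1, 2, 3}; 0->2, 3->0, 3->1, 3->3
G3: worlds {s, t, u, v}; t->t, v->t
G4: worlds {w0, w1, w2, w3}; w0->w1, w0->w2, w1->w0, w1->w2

The schema corresponds to shift-reflexivity: forall x forall y (Rxy -> Ryy).
G1: fails — R10 but not R00.
G2: fails — R31 but not R11.
G3: ✓.
G4: fails — Rw1w2 but not Rw2w2.

G3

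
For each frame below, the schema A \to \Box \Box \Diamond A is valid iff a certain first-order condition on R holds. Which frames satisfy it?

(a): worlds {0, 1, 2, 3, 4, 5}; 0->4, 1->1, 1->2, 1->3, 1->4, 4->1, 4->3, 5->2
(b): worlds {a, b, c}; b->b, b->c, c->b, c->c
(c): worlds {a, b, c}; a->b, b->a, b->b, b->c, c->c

(b)

Frame correspondent (Sahlqvist): \forall x \forall z (x R^2 z \to \exists w (x = w \wedge zRw)) — i.e. a generalized confluence (Geach) condition.
(a): fails — 0R²1 but no w with 0=w and 1Rw.
(b): ✓.
(c): fails — aR²a but no w with a=w and aRw.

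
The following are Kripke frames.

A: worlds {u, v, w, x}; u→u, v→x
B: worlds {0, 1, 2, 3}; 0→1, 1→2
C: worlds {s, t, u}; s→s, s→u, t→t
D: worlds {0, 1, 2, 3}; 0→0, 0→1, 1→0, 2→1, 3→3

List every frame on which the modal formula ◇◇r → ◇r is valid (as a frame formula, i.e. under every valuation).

A, C

The schema corresponds to transitivity: ∀x ∀y ∀z (Rxy ∧ Ryz → Rxz).
A: holds.
B: fails — R01 and R12 but not R02.
C: holds.
D: fails — R10 and R01 but not R11.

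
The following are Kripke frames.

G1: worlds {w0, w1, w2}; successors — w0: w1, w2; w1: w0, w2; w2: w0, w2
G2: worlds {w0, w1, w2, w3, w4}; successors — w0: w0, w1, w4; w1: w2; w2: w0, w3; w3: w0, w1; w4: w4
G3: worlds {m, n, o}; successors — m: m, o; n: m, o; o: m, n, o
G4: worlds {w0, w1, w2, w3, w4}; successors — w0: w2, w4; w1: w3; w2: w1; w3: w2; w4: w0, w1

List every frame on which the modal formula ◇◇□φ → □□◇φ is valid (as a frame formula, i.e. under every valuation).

G1, G3

This is the axiom for a generalized confluence (Geach) condition; its first-order frame correspondent is ∀x ∀y ∀z ((xR²y ∧ xR²z) → ∃w (yRw ∧ zRw)).
G1: satisfies the condition.
G2: fails — w0R²w0, w0R²w1 but no w with w0Rw and w1Rw.
G3: satisfies the condition.
G4: fails — w0R²w0, w0R²w1 but no w with w0Rw and w1Rw.
Valid on: G1, G3.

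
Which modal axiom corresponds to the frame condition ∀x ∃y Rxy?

The condition is seriality. The D schema □q → ◇q defines it.
Suppose □q→◇q is valid. At any x set V(q)=W. Then □q at x, so ◇q at x, so x has a successor.

□q → ◇q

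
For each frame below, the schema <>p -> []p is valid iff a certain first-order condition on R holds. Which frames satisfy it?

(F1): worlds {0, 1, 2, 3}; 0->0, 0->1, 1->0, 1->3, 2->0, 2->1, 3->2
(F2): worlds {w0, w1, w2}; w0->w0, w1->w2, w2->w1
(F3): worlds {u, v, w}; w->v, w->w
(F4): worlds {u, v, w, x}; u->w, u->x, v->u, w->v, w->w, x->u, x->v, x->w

(F2)

The schema corresponds to partial functionality: forall x forall y forall z (Rxy & Rxz -> y = z).
(F1): fails — 0 sees both 0 and 1.
(F2): ✓.
(F3): fails — w sees both v and w.
(F4): fails — u sees both w and x.
Valid on: (F2).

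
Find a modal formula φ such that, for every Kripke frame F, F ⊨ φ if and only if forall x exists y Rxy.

This is seriality; the standard corresponding axiom is D: □q → ◇q.
Suppose □q→◇q is valid. At any x set V(q)=W. Then □q at x, so ◇q at x, so x has a successor.

□q → ◇q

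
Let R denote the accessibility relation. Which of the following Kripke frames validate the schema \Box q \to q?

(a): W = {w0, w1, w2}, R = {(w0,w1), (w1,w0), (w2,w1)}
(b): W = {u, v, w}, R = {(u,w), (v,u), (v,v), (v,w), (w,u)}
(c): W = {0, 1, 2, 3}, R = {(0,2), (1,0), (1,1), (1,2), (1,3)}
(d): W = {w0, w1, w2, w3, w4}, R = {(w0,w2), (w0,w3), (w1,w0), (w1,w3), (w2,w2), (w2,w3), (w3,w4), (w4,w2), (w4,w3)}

This is the axiom for reflexivity; its first-order frame correspondent is \forall x Rxx.
(a): fails — world w0 does not see itself.
(b): fails — world u does not see itself.
(c): fails — world 0 does not see itself.
(d): fails — world w0 does not see itself.
Valid on no frame.

none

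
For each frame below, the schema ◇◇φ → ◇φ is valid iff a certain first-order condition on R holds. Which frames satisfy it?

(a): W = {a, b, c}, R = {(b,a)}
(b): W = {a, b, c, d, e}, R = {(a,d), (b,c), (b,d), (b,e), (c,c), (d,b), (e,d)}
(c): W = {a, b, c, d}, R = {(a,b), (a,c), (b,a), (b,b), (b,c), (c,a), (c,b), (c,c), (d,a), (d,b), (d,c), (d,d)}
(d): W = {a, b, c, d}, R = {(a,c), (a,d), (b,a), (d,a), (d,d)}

Frame correspondent (Sahlqvist): ∀x ∀y ∀z (Rxy ∧ Ryz → Rxz) — i.e. transitivity.
(a): holds.
(b): fails — Red and Rdb but not Reb.
(c): fails — Rab and Rba but not Raa.
(d): fails — Rba and Rac but not Rbc.
Valid on: (a).

(a)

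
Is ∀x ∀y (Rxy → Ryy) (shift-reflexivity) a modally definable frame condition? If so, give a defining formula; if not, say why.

Yes, by □(□q → q)

The condition is shift-reflexivity. A defining modal formula is □(□q → q).
Suppose □(□q→q) is valid. Take Rxy and set V(q)={w : Ryw}. Then at y, □q holds; since □(□q→q) at x, □q→q at y, so q at y, i.e. Ryy.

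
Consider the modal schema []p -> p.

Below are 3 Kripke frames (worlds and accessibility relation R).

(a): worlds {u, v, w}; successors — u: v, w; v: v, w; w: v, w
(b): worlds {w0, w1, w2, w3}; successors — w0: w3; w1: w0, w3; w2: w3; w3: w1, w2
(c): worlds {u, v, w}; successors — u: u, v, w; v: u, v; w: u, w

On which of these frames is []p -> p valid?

(c)

Frame correspondent (Sahlqvist): forall x Rxx — i.e. reflexivity.
(a): fails — world u does not see itself.
(b): fails — world w0 does not see itself.
(c): satisfies the condition.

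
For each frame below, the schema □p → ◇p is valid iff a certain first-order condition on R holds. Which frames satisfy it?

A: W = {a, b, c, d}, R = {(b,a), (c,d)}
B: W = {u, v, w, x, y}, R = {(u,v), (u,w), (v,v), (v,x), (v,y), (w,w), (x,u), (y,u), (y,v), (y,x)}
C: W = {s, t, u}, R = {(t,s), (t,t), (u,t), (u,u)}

This is the axiom for seriality; its first-order frame correspondent is ∀x ∃y Rxy.
A: fails — world a has no successor.
B: holds.
C: fails — world s has no successor.

B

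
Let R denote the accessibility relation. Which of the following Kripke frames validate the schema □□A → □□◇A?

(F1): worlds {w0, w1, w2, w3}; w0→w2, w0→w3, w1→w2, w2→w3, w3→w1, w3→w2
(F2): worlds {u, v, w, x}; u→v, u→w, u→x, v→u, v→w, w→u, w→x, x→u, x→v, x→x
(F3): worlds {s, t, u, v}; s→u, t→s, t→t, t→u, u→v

The schema corresponds to a generalized confluence (Geach) condition: ∀x ∀z (xR²z → ∃w (xR²w ∧ zRw)).
(F1): fails — w1R²w3 but no w with w1R²w and w3Rw.
(F2): satisfies the condition.
(F3): fails — sR²v but no w with sR²w and vRw.

(F2)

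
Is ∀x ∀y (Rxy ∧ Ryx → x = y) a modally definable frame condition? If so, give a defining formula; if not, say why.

Modal frame validity is preserved under surjective bounded morphisms.
The 4-cycle (worlds s,t,u,v with s→t→u→v→s) is antisymmetric. Sending even-indexed worlds to s and odd-indexed worlds to t is a surjective bounded morphism onto the two-world frame with s↔t, which is not antisymmetric.
So the class is not modally definable.

No — not modally definable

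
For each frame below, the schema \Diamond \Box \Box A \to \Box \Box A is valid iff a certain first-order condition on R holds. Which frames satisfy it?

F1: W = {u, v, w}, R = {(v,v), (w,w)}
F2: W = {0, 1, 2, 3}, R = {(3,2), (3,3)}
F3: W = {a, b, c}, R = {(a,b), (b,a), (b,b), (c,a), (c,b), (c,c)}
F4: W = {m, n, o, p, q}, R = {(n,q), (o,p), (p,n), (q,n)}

F1

Frame correspondent (Sahlqvist): \forall x \forall y \forall z ((xRy \wedge x R^2 z) \to \exists w (y R^2 w \wedge z = w)) — i.e. a generalized confluence (Geach) condition.
F1: ✓.
F2: fails — 3R2, 3R²2 but no w with 2R²w and 2=w.
F3: fails — cRa, cR²c but no w with aR²w and c=w.
F4: fails — nRq, nR²n but no w with qR²w and n=w.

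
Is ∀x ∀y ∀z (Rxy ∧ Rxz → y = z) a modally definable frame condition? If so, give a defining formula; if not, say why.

This is a Sahlqvist condition; the CD axiom ◇p → □p defines it.

Yes — defined by ◇p → □p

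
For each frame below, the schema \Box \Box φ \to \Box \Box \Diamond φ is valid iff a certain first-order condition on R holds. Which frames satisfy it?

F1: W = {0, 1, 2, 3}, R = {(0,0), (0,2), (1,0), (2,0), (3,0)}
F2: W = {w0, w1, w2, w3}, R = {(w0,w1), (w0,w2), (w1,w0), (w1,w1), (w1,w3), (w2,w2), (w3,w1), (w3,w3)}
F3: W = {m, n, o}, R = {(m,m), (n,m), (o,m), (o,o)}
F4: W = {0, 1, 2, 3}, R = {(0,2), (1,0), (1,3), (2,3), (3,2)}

F1, F2, F3

This is the axiom for a generalized confluence (Geach) condition; its first-order frame correspondent is \forall x \forall z (x R^2 z \to \exists w (x R^2 w \wedge zRw)).
F1: satisfies the condition.
F2: satisfies the condition.
F3: satisfies the condition.
F4: fails — 0R²3 but no w with 0R²w and 3Rw.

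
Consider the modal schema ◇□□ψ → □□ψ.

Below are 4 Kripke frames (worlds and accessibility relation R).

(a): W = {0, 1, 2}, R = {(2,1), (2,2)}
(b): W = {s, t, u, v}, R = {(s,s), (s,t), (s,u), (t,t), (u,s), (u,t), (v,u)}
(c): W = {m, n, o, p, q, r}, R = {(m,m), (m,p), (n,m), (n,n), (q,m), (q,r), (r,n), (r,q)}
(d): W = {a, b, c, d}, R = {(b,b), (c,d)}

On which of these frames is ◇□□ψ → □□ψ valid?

(d)

The schema corresponds to a generalized confluence (Geach) condition: ∀x ∀y ∀z ((xRy ∧ xR²z) → ∃w (yR²w ∧ z = w)).
(a): fails — 2R1, 2R²1 but no w with 1R²w and 1=w.
(b): fails — sRt, sR²s but no w with tR²w and s=w.
(c): fails — mRp, mR²m but no w with pR²w and m=w.
(d): ✓.
Valid on: (d).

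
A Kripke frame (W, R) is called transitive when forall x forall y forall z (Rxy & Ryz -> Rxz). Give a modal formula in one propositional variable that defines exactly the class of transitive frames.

□ψ → □□ψ

A defining formula is □ψ → □□ψ (the 4 axiom).
Suppose □ψ→□□ψ is valid. Take Rxy, Ryz and set V(ψ)={w : Rxw}. Then □ψ at x, so □□ψ at x, so □ψ at y, so ψ at z, i.e. Rxz.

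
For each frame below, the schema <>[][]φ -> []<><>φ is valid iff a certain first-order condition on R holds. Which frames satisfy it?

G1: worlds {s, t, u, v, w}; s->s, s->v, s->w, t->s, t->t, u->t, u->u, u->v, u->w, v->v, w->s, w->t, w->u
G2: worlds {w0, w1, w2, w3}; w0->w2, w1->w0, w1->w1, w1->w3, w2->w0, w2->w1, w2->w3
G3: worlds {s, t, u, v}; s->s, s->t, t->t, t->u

G1

The schema corresponds to a generalized confluence (Geach) condition: forall x forall y forall z ((xRy & xRz) -> exists w (y R^2 w & z R^2 w)).
G1: satisfies the condition.
G2: fails — w1Rw0, w1Rw3 but no w with w0R²w and w3R²w.
G3: fails — tRt, tRu but no w with tR²w and uR²w.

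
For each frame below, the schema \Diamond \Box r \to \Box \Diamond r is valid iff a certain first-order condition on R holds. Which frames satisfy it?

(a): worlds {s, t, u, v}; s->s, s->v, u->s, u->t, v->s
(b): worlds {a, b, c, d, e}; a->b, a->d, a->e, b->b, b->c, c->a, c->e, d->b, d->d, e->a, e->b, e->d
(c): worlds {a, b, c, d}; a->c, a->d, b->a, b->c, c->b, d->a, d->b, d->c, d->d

The schema corresponds to convergence: \forall x \forall y \forall z (Rxy \wedge Rxz \to \exists w (Ryw \wedge Rzw)).
(a): fails — Rut and Rut but t and t have no common successor.
(b): fails — Rbc and Rbb but c and b have no common successor.
(c): fails — Rbc and Rba but c and a have no common successor.
Valid on no frame.

none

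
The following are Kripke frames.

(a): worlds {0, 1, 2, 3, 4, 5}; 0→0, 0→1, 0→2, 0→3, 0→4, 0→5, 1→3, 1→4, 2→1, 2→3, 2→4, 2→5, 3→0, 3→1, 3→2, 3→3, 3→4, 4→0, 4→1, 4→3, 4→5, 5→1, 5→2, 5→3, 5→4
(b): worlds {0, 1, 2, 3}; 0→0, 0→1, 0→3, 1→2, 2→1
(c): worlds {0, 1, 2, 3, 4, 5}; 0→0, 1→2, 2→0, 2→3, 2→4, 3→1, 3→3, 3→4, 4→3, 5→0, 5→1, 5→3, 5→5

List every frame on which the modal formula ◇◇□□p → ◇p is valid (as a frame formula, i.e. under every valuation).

(a)

The schema corresponds to a generalized confluence (Geach) condition: ∀x ∀y (xR²y → ∃w (yR²w ∧ xRw)).
(a): condition met.
(b): fails — 0R²2 but no w with 2R²w and 0Rw.
(c): fails — 1R²0 but no w with 0R²w and 1Rw.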